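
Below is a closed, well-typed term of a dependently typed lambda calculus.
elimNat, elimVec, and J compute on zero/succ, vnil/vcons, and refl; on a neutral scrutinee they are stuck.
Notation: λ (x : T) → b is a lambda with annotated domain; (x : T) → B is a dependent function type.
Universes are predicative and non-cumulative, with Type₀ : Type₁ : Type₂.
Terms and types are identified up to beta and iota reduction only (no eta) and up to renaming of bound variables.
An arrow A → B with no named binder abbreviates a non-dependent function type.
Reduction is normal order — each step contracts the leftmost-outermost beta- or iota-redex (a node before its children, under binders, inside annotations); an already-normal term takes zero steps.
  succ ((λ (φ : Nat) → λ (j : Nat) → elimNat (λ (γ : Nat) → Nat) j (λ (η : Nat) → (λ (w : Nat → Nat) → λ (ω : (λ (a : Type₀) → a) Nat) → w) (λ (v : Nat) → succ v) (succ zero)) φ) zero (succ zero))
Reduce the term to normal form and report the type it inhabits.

normal form:
  succ (succ zero)
type:
  Nat
observation: the term reaches its normal form after 3 normal-order steps.


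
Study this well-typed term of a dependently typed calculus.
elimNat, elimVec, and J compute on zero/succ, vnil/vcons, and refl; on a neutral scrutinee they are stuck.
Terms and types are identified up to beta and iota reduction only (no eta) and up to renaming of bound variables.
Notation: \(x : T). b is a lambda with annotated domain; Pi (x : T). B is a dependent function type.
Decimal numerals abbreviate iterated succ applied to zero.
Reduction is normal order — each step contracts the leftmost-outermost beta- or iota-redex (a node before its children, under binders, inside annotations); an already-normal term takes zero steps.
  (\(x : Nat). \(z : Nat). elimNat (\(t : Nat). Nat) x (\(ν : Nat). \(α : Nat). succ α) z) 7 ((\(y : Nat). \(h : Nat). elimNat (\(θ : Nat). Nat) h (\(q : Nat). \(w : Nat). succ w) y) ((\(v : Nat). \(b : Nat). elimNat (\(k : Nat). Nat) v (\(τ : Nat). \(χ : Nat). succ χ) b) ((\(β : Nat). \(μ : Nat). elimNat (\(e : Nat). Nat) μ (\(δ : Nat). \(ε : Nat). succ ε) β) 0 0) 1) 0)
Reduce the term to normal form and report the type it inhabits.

normal form:
  8
inferred type:
  Nat
observation: 21 normal-order steps separate the term from its normal form.


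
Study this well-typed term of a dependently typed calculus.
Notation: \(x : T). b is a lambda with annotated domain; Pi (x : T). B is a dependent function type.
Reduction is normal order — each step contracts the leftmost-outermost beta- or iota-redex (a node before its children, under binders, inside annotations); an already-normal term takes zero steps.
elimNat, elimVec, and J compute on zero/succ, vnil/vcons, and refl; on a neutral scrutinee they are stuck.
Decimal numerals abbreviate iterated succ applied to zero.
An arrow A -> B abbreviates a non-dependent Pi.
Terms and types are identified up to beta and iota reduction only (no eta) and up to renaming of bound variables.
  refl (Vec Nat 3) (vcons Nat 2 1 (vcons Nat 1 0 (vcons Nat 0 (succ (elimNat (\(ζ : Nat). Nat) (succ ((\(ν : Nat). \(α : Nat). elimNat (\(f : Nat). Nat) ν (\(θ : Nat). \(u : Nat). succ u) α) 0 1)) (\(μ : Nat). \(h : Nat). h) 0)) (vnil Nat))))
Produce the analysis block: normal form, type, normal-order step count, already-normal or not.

resulting normal form:
  refl (Vec Nat 3) (vcons Nat 2 1 (vcons Nat 1 0 (vcons Nat 0 3 (vnil Nat))))
the term's type:
  Eq (Vec Nat 3) (vcons Nat 2 1 (vcons Nat 1 0 (vcons Nat 0 3 (vnil Nat)))) (vcons Nat 2 1 (vcons Nat 1 0 (vcons Nat 0 3 (vnil Nat))))
reduction steps (normal order): 7
started in normal form: no
first redex: an elimNat iota-redex


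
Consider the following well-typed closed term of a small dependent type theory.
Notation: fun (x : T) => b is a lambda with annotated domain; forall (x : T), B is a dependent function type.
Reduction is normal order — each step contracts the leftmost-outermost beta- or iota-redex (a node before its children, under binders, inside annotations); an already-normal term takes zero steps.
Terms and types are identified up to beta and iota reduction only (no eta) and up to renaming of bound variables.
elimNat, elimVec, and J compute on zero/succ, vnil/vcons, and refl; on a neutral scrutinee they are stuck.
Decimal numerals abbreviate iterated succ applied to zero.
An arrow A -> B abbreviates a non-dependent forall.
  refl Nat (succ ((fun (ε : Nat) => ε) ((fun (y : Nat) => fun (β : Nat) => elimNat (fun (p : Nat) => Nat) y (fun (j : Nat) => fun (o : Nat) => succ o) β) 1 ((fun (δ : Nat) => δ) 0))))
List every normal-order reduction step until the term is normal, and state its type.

reduction (normal order):
  refl Nat (succ ((fun (ε : Nat) => ε) ((fun (y : Nat) => fun (β : Nat) => elimNat (fun (p : Nat) => Nat) y (fun (j : Nat) => fun (o : Nat) => succ o) β) 1 ((fun (δ : Nat) => δ) 0))))
  ~> refl Nat (succ ((fun (ε : Nat) => fun (y : Nat) => elimNat (fun (β : Nat) => Nat) ε (fun (p : Nat) => fun (j : Nat) => succ j) y) 1 ((fun (o : Nat) => o) 0)))
  ~> refl Nat (succ ((fun (ε : Nat) => elimNat (fun (y : Nat) => Nat) 1 (fun (β : Nat) => fun (p : Nat) => succ p) ε) ((fun (j : Nat) => j) 0)))
  ~> refl Nat (succ (elimNat (fun (ε : Nat) => Nat) 1 (fun (y : Nat) => fun (β : Nat) => succ β) ((fun (p : Nat) => p) 0)))
  ~> refl Nat (succ (elimNat (fun (ε : Nat) => Nat) 1 (fun (y : Nat) => fun (β : Nat) => succ β) 0))
  ~> refl Nat 2
type:
  Eq Nat 2 2


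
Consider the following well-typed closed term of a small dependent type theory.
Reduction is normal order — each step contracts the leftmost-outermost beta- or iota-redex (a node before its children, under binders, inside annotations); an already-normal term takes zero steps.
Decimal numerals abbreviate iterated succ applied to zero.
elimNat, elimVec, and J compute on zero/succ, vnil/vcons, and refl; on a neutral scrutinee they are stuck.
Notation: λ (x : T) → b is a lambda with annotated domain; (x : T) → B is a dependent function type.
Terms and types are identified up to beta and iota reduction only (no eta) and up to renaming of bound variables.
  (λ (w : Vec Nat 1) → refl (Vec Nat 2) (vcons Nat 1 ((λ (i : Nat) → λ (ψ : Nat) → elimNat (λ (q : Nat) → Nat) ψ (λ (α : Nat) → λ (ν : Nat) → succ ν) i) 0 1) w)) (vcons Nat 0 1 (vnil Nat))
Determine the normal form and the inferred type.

resulting normal form:
  refl (Vec Nat 2) (vcons Nat 1 1 (vcons Nat 0 1 (vnil Nat)))
the term's type:
  Eq (Vec Nat 2) (vcons Nat 1 1 (vcons Nat 0 1 (vnil Nat))) (vcons Nat 1 1 (vcons Nat 0 1 (vnil Nat)))
observation: reduction starts at a beta-redex, and 4 normal-order steps reach the normal form.


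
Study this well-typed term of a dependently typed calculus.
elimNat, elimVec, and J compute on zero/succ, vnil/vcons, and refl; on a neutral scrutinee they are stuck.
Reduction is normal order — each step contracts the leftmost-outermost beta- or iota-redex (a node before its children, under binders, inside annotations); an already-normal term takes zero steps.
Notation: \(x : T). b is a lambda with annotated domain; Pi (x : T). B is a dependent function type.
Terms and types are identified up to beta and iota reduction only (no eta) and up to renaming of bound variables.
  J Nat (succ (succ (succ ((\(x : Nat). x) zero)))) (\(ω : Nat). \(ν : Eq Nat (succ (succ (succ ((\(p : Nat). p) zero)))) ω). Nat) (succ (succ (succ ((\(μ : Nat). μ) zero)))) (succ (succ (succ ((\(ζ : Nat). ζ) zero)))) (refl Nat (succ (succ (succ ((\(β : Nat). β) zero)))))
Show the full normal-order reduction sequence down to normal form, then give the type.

normal-order reduction:
  J Nat (succ (succ (succ ((\(x : Nat). x) zero)))) (\(ω : Nat). \(ν : Eq Nat (succ (succ (succ ((\(p : Nat). p) zero)))) ω). Nat) (succ (succ (succ ((\(μ : Nat). μ) zero)))) (succ (succ (succ ((\(ζ : Nat). ζ) zero)))) (refl Nat (succ (succ (succ ((\(β : Nat). β) zero)))))
  ~> succ (succ (succ ((\(x : Nat). x) zero)))
  ~> succ (succ (succ zero))
type:
  Nat


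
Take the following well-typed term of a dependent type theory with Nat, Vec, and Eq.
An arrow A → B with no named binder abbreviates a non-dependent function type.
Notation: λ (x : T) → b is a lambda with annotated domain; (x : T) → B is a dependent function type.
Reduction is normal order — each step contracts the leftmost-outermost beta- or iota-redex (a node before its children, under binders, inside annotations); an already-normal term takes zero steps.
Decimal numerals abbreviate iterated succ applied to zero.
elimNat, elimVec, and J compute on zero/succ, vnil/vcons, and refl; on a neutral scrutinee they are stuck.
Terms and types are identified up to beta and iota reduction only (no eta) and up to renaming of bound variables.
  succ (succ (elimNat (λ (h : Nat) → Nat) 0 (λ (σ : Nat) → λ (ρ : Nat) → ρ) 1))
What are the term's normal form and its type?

resulting normal form:
  2
type:
  Nat
observation: the term reaches its normal form after 4 normal-order steps.


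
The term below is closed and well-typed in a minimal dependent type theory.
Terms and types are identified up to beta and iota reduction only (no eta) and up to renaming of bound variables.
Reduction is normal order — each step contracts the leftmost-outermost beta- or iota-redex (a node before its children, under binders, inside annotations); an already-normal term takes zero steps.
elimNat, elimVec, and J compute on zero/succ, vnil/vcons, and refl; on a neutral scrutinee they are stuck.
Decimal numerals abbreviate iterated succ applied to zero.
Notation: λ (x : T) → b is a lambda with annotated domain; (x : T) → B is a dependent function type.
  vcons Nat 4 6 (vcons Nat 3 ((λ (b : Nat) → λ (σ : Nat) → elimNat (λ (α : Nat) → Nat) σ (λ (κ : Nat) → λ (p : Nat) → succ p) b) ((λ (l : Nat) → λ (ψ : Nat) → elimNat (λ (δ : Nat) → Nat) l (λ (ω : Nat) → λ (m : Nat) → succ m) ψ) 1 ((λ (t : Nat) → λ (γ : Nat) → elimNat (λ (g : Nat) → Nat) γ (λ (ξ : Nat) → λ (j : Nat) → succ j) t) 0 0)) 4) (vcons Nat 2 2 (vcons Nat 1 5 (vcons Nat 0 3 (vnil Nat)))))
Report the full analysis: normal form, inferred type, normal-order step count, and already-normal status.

resulting normal form:
  vcons Nat 4 6 (vcons Nat 3 5 (vcons Nat 2 2 (vcons Nat 1 5 (vcons Nat 0 3 (vnil Nat)))))
type:
  Vec Nat 5
normal-order step count: 12
already normal: no
first redex: a beta-redex


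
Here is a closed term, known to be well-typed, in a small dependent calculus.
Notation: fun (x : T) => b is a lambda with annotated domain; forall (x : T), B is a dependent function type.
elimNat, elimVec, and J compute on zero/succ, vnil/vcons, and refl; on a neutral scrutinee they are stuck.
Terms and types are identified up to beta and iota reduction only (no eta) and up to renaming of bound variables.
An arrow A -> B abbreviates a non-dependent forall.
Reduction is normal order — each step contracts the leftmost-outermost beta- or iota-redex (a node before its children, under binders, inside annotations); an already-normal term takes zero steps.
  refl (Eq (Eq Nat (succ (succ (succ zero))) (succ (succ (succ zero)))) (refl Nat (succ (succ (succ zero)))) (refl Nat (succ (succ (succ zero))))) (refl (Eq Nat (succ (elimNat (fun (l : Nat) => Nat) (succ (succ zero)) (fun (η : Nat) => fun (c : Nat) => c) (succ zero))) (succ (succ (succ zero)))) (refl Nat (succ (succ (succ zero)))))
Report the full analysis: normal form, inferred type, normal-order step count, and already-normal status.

normal form:
  refl (Eq (Eq Nat (succ (succ (succ zero))) (succ (succ (succ zero)))) (refl Nat (succ (succ (succ zero)))) (refl Nat (succ (succ (succ zero))))) (refl (Eq Nat (succ (succ (succ zero))) (succ (succ (succ zero)))) (refl Nat (succ (succ (succ zero)))))
inferred type:
  Eq (Eq (Eq Nat (succ (succ (succ zero))) (succ (succ (succ zero)))) (refl Nat (succ (succ (succ zero)))) (refl Nat (succ (succ (succ zero))))) (refl (Eq Nat (succ (succ (succ zero))) (succ (succ (succ zero)))) (refl Nat (succ (succ (succ zero))))) (refl (Eq Nat (succ (succ (succ zero))) (succ (succ (succ zero)))) (refl Nat (succ (succ (succ zero)))))
steps to reach normal form (normal order): 4
term was already normal: no
first contracted redex: an elimNat iota-redex


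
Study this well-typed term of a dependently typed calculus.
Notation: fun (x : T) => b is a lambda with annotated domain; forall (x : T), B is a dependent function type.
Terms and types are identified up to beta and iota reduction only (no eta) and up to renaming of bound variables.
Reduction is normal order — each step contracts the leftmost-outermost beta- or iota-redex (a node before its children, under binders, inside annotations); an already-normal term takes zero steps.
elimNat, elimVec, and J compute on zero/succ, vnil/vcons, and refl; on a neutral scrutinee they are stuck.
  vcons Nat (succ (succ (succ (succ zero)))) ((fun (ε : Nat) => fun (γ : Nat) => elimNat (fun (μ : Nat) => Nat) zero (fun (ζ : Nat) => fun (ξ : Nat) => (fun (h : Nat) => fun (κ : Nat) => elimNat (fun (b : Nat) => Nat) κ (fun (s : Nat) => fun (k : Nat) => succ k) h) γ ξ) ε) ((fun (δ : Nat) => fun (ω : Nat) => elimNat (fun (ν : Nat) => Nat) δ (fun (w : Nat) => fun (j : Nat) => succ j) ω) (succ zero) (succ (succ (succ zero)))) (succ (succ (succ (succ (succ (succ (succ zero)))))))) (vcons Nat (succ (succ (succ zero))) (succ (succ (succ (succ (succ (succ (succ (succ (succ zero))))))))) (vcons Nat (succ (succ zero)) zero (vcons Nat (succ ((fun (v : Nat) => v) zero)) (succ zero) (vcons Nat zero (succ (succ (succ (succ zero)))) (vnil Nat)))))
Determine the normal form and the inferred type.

resulting normal form:
  vcons Nat (succ (succ (succ (succ zero)))) (succ (succ (succ (succ (succ (succ (succ (succ (succ (succ (succ (succ (succ (succ (succ (succ (succ (succ (succ (succ (succ (succ (succ (succ (succ (succ (succ (succ zero)))))))))))))))))))))))))))) (vcons Nat (succ (succ (succ zero))) (succ (succ (succ (succ (succ (succ (succ (succ (succ zero))))))))) (vcons Nat (succ (succ zero)) zero (vcons Nat (succ zero) (succ zero) (vcons Nat zero (succ (succ (succ (succ zero)))) (vnil Nat)))))
the term's type:
  Vec Nat (succ (succ (succ (succ (succ zero)))))


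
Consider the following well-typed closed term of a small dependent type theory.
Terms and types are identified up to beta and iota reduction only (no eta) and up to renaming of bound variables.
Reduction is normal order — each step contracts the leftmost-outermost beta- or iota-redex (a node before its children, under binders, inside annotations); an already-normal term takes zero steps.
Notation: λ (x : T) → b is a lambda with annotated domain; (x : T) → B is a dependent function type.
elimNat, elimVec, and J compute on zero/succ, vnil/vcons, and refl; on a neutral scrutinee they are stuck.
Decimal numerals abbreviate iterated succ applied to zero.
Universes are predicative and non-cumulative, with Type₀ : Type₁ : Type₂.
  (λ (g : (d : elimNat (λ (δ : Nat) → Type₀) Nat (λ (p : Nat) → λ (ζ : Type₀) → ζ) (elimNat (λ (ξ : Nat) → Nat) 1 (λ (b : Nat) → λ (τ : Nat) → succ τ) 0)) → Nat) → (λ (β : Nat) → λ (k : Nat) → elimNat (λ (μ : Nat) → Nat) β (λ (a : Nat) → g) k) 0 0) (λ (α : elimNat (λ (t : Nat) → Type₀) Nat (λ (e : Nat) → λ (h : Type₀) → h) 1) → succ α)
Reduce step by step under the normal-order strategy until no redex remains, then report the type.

normal-order reduction sequence:
  (λ (g : (d : elimNat (λ (δ : Nat) → Type₀) Nat (λ (p : Nat) → λ (ζ : Type₀) → ζ) (elimNat (λ (ξ : Nat) → Nat) 1 (λ (b : Nat) → λ (τ : Nat) → succ τ) 0)) → Nat) → (λ (β : Nat) → λ (k : Nat) → elimNat (λ (μ : Nat) → Nat) β (λ (a : Nat) → g) k) 0 0) (λ (α : elimNat (λ (t : Nat) → Type₀) Nat (λ (e : Nat) → λ (h : Type₀) → h) 1) → succ α)
  ~> (λ (g : Nat) → λ (d : Nat) → elimNat (λ (δ : Nat) → Nat) g (λ (p : Nat) → λ (ζ : elimNat (λ (ξ : Nat) → Type₀) Nat (λ (b : Nat) → λ (τ : Type₀) → τ) 1) → succ ζ) d) 0 0
  ~> (λ (g : Nat) → elimNat (λ (d : Nat) → Nat) 0 (λ (δ : Nat) → λ (p : elimNat (λ (ζ : Nat) → Type₀) Nat (λ (ξ : Nat) → λ (b : Type₀) → b) 1) → succ p) g) 0
  ~> elimNat (λ (g : Nat) → Nat) 0 (λ (d : Nat) → λ (δ : elimNat (λ (p : Nat) → Type₀) Nat (λ (ζ : Nat) → λ (ξ : Type₀) → ξ) 1) → succ δ) 0
  ~> 0
the term's type:
  Nat


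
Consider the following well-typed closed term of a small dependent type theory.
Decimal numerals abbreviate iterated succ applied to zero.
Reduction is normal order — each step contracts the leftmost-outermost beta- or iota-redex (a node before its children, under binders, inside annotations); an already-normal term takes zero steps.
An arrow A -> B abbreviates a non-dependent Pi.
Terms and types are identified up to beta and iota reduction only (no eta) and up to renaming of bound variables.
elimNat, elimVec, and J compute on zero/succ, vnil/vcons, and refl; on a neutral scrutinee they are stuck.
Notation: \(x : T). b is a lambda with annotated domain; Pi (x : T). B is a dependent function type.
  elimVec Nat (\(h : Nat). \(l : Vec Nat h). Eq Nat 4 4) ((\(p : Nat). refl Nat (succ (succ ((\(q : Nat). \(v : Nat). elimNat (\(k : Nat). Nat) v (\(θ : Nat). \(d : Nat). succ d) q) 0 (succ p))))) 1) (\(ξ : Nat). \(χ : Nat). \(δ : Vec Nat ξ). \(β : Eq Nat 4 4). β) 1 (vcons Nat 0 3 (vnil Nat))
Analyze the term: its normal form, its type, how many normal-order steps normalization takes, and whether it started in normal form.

reduced normal form:
  refl Nat 4
the term's type:
  Eq Nat 4 4
steps to reach normal form (normal order): 10
already normal: no
first contracted redex: an elimVec iota-redex


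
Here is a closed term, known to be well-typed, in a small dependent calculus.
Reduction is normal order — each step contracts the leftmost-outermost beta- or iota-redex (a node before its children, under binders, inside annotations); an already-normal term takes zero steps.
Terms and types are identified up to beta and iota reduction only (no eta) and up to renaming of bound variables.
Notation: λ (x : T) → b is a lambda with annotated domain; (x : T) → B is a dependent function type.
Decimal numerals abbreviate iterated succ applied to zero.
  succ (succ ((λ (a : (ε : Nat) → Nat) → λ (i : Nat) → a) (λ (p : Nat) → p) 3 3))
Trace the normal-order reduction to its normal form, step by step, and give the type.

reduction (normal order):
  succ (succ ((λ (a : (ε : Nat) → Nat) → λ (i : Nat) → a) (λ (p : Nat) → p) 3 3))
  ~> succ (succ ((λ (a : Nat) → λ (ε : Nat) → ε) 3 3))
  ~> succ (succ ((λ (a : Nat) → a) 3))
  ~> 5
the term's type:
  Nat


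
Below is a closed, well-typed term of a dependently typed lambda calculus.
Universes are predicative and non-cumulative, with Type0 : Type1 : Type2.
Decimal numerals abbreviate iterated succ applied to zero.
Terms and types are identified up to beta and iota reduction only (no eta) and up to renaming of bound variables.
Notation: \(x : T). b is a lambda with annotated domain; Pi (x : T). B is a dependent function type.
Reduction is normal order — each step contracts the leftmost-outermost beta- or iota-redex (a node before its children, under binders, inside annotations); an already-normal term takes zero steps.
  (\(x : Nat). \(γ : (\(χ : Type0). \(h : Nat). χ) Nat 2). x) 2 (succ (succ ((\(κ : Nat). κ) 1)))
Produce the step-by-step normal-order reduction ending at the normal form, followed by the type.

normal-order reduction:
  (\(x : Nat). \(γ : (\(χ : Type0). \(h : Nat). χ) Nat 2). x) 2 (succ (succ ((\(κ : Nat). κ) 1)))
  ~> (\(x : (\(γ : Type0). \(χ : Nat). γ) Nat 2). 2) (succ (succ ((\(h : Nat). h) 1)))
  ~> 2
inferred type:
  Nat


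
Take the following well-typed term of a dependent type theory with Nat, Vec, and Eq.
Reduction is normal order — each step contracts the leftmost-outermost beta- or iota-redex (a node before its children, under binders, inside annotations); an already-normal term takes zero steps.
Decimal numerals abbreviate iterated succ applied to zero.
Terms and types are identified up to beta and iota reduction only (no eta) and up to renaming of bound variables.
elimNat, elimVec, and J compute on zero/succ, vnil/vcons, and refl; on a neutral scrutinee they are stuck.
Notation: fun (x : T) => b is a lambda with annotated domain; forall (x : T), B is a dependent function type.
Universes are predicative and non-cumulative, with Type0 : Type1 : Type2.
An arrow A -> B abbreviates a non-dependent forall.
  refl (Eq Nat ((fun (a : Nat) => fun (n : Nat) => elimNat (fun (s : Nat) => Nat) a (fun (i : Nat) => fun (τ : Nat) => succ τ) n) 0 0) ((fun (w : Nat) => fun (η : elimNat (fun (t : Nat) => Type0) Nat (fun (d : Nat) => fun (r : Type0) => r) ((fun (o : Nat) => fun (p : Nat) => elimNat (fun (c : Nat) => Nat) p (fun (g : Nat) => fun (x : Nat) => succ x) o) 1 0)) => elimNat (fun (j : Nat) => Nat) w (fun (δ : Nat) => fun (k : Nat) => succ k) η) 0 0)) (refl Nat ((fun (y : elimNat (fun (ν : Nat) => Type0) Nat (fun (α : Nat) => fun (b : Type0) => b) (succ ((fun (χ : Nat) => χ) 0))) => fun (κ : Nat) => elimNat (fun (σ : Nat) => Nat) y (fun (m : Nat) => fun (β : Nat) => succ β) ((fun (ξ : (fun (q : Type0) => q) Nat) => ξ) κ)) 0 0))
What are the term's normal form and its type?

reduced normal form:
  refl (Eq Nat 0 0) (refl Nat 0)
the term's type:
  Eq (Eq Nat 0 0) (refl Nat 0) (refl Nat 0)
observation: the first redex contracted is a beta-redex; the normal form is reached in 10 normal-order steps.


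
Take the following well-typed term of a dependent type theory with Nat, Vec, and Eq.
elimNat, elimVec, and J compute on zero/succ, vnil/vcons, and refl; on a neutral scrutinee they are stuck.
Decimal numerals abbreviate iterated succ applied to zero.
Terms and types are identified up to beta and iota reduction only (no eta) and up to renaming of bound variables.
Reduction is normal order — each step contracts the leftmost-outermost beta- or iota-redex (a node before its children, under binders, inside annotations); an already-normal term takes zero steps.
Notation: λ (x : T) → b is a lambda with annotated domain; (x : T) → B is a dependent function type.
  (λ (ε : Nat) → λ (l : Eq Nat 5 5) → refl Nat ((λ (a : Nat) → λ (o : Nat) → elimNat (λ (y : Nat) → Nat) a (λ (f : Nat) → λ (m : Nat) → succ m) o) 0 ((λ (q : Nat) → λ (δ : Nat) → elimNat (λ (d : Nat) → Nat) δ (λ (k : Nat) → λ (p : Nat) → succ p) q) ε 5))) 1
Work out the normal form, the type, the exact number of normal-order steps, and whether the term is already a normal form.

normal form:
  λ (ε : Eq Nat 5 5) → refl Nat 6
the term's type:
  (ε : Eq Nat 5 5) → Eq Nat 6 6
reduction steps (normal order): 28
already normal: no
first redex: a beta-redex


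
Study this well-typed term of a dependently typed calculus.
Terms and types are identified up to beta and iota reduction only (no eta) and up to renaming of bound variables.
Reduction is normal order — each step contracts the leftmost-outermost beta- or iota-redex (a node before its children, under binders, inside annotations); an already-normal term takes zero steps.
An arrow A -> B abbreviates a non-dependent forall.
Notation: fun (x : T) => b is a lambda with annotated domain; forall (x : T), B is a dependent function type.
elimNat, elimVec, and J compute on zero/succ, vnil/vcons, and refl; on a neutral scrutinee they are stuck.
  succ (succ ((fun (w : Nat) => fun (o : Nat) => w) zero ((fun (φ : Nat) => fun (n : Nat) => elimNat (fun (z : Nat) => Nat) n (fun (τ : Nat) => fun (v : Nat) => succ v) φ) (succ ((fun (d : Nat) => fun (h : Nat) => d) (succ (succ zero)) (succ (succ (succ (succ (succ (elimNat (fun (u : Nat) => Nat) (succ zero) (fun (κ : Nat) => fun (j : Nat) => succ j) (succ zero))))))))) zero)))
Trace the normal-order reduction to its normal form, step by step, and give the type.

normal-order reduction sequence:
  succ (succ ((fun (w : Nat) => fun (o : Nat) => w) zero ((fun (φ : Nat) => fun (n : Nat) => elimNat (fun (z : Nat) => Nat) n (fun (τ : Nat) => fun (v : Nat) => succ v) φ) (succ ((fun (d : Nat) => fun (h : Nat) => d) (succ (succ zero)) (succ (succ (succ (succ (succ (elimNat (fun (u : Nat) => Nat) (succ zero) (fun (κ : Nat) => fun (j : Nat) => succ j) (succ zero))))))))) zero)))
  ~> succ (succ ((fun (w : Nat) => zero) ((fun (o : Nat) => fun (φ : Nat) => elimNat (fun (n : Nat) => Nat) φ (fun (z : Nat) => fun (τ : Nat) => succ τ) o) (succ ((fun (v : Nat) => fun (d : Nat) => v) (succ (succ zero)) (succ (succ (succ (succ (succ (elimNat (fun (h : Nat) => Nat) (succ zero) (fun (u : Nat) => fun (κ : Nat) => succ κ) (succ zero))))))))) zero)))
  ~> succ (succ zero)
inferred type:
  Nat


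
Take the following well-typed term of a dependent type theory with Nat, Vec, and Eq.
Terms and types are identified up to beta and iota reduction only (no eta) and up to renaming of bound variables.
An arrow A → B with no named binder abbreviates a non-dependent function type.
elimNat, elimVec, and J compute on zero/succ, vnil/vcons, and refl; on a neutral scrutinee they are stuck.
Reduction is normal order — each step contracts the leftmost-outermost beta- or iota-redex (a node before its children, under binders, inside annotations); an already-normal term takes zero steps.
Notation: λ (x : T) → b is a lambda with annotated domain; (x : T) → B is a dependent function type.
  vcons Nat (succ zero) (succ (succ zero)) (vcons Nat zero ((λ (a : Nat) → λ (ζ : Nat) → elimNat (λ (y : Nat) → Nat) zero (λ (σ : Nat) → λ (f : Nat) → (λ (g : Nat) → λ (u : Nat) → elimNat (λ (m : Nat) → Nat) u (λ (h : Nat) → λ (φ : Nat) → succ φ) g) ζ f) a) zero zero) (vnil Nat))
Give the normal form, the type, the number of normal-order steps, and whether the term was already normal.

resulting normal form:
  vcons Nat (succ zero) (succ (succ zero)) (vcons Nat zero zero (vnil Nat))
type:
  Vec Nat (succ (succ zero))
steps to reach normal form (normal order): 3
already normal: no
first redex: a beta-redex


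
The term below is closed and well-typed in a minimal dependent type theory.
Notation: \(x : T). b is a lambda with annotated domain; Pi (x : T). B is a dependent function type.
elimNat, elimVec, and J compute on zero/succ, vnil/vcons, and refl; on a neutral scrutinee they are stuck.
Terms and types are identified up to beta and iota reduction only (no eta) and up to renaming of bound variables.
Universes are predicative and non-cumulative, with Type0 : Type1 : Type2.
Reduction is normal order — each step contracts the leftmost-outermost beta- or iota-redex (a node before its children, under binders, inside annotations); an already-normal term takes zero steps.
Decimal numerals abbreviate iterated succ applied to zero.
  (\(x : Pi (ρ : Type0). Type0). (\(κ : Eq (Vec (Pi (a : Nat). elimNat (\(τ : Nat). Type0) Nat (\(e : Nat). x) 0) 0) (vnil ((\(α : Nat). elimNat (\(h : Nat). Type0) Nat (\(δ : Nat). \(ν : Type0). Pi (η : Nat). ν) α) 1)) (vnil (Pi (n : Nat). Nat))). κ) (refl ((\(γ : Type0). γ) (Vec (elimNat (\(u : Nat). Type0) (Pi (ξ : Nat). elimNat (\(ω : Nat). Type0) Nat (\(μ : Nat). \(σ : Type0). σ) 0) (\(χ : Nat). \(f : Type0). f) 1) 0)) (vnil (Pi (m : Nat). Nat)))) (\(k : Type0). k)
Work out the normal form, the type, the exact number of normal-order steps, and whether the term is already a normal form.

reduced normal form:
  refl (Vec (Pi (x : Nat). Nat) 0) (vnil (Pi (ρ : Nat). Nat))
the term's type:
  Eq (Vec (Pi (x : Nat). Nat) 0) (vnil (Pi (ρ : Nat). Nat)) (vnil (Pi (κ : Nat). Nat))
reduction steps (normal order): 8
started in normal form: no
first redex: a beta-redex


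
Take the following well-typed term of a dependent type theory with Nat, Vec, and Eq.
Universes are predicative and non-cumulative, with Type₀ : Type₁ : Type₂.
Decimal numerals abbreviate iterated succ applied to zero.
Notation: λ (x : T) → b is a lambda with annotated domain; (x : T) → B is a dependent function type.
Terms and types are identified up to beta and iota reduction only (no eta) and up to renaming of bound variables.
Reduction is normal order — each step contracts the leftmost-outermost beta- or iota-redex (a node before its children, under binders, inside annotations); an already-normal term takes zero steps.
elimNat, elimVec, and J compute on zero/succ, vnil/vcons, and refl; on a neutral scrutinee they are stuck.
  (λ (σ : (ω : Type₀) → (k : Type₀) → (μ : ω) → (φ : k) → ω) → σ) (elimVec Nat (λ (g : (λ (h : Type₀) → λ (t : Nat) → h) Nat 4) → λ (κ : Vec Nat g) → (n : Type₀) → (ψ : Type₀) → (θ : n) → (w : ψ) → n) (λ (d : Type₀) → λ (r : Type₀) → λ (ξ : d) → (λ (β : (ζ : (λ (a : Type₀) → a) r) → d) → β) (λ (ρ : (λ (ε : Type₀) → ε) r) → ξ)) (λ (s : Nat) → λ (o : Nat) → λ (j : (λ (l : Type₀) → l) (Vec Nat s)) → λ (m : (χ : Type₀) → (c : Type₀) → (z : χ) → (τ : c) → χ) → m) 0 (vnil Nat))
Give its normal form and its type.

normal form:
  λ (σ : Type₀) → λ (ω : Type₀) → λ (k : σ) → λ (μ : ω) → k
inferred type:
  (σ : Type₀) → (ω : Type₀) → (k : σ) → (μ : ω) → σ
observation: 4 normal-order steps separate the term from its normal form.


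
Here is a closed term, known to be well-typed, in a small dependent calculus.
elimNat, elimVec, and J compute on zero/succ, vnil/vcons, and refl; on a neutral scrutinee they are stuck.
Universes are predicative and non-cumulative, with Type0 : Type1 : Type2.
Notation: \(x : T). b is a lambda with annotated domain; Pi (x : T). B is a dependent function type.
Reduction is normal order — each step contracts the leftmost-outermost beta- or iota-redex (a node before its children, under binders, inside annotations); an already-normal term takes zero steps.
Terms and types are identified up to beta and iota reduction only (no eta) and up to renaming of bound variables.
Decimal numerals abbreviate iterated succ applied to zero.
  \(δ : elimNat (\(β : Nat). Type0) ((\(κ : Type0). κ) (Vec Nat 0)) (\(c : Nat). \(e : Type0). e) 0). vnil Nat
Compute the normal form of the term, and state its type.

reduced normal form:
  \(δ : Vec Nat 0). vnil Nat
type:
  Pi (δ : Vec Nat 0). Vec Nat 0


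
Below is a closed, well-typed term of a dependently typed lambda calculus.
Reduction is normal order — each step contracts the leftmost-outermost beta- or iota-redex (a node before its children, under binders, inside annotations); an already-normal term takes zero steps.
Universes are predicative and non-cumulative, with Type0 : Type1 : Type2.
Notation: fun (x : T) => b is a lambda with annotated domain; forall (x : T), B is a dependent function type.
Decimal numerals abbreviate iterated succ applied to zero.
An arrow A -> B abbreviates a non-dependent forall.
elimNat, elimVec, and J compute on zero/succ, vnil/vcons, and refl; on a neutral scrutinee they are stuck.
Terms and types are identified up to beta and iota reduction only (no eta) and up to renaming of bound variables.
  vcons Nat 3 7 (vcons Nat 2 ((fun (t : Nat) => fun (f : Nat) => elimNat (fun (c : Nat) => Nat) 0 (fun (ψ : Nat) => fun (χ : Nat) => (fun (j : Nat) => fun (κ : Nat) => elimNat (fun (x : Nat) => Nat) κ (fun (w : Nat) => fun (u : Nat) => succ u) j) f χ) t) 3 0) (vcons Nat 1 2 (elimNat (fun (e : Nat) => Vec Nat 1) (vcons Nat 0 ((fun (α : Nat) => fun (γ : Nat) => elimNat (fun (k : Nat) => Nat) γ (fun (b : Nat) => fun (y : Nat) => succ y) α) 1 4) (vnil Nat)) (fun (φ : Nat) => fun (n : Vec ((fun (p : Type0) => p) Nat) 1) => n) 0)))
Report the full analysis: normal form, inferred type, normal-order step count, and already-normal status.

resulting normal form:
  vcons Nat 3 7 (vcons Nat 2 0 (vcons Nat 1 2 (vcons Nat 0 5 (vnil Nat))))
type:
  Vec Nat 4
steps to reach normal form (normal order): 28
term was already normal: no
first redex: a beta-redex


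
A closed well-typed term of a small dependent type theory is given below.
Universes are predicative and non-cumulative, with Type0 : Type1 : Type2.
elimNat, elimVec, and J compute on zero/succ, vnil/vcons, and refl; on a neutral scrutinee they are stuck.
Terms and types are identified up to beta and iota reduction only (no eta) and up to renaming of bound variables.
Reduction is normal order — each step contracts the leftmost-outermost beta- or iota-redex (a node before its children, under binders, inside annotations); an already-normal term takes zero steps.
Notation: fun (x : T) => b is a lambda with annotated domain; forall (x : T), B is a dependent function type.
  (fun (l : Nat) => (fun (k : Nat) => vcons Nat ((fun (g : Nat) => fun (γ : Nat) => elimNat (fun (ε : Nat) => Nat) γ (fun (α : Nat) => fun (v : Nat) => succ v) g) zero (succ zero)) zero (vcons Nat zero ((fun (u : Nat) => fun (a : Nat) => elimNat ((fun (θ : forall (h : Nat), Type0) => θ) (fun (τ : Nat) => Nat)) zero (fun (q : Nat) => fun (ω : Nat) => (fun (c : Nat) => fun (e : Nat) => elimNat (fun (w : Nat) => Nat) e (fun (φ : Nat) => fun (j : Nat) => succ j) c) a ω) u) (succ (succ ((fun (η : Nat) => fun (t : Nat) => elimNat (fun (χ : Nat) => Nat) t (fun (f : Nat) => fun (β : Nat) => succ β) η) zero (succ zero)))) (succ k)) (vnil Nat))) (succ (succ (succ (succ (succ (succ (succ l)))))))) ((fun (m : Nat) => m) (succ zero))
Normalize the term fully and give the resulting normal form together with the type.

reduced normal form:
  vcons Nat (succ zero) zero (vcons Nat zero (succ (succ (succ (succ (succ (succ (succ (succ (succ (succ (succ (succ (succ (succ (succ (succ (succ (succ (succ (succ (succ (succ (succ (succ (succ (succ (succ zero))))))))))))))))))))))))))) (vnil Nat))
type:
  Vec Nat (succ (succ zero))
observation: reduction starts at a beta-redex, and 114 normal-order steps reach the normal form.


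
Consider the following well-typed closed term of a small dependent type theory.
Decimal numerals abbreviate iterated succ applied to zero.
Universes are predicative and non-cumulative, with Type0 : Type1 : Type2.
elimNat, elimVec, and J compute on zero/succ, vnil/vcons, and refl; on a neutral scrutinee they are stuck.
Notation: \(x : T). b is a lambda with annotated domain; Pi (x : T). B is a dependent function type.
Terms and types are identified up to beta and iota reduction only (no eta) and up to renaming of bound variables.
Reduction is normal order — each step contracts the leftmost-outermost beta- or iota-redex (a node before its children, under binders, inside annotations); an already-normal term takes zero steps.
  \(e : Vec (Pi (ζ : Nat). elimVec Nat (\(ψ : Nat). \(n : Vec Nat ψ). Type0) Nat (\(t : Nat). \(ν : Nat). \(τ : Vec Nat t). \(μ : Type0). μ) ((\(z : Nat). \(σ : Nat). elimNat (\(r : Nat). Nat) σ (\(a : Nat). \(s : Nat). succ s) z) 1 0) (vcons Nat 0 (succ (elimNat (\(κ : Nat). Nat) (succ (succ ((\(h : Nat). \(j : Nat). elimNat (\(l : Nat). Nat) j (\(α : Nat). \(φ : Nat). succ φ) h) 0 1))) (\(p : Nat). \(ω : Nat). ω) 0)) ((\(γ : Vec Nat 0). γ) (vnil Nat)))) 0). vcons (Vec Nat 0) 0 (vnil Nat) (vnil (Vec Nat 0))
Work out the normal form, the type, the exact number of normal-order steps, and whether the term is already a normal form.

reduced normal form:
  \(e : Vec (Pi (ζ : Nat). Nat) 0). vcons (Vec Nat 0) 0 (vnil Nat) (vnil (Vec Nat 0))
the term's type:
  Pi (e : Vec (Pi (ζ : Nat). Nat) 0). Vec (Vec Nat 0) 1
normal-order step count: 7
started in normal form: no
first contracted redex: an elimVec iota-redex


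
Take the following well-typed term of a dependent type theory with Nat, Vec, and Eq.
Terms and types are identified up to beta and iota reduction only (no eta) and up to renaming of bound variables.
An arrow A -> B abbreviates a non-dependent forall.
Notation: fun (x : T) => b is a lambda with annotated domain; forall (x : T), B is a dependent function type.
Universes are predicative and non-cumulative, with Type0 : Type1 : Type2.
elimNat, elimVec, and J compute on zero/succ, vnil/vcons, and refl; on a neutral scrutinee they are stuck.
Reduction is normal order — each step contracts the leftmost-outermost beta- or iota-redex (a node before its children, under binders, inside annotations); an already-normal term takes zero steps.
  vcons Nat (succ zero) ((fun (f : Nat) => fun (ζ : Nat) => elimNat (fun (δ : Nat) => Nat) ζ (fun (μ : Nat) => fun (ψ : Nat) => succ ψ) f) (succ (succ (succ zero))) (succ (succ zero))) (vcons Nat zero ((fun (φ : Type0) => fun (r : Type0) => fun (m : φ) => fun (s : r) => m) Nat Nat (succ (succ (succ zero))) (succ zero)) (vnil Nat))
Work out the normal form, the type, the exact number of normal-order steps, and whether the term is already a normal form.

reduced normal form:
  vcons Nat (succ zero) (succ (succ (succ (succ (succ zero))))) (vcons Nat zero (succ (succ (succ zero))) (vnil Nat))
the term's type:
  Vec Nat (succ (succ zero))
steps to reach normal form (normal order): 16
started in normal form: no
first contracted redex: a beta-redex


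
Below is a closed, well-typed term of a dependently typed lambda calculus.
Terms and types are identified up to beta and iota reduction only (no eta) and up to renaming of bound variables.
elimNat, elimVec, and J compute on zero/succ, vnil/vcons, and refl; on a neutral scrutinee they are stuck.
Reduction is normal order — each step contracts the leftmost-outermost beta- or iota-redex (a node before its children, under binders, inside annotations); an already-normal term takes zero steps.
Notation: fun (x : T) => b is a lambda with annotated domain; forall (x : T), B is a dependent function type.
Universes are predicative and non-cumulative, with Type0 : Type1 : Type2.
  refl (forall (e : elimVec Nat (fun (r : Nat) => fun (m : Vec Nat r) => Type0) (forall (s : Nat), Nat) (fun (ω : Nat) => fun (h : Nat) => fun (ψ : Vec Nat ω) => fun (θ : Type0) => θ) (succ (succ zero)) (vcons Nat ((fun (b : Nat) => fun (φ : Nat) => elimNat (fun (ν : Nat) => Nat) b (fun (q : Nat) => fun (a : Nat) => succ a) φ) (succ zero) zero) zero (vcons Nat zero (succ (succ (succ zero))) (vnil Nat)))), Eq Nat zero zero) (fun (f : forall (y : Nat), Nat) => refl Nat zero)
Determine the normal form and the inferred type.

normal form:
  refl (forall (e : forall (r : Nat), Nat), Eq Nat zero zero) (fun (m : forall (s : Nat), Nat) => refl Nat zero)
the term's type:
  Eq (forall (e : forall (r : Nat), Nat), Eq Nat zero zero) (fun (m : forall (s : Nat), Nat) => refl Nat zero) (fun (ω : forall (h : Nat), Nat) => refl Nat zero)
observation: contracting an elimVec iota-redex first, the term normalizes in 11 steps.


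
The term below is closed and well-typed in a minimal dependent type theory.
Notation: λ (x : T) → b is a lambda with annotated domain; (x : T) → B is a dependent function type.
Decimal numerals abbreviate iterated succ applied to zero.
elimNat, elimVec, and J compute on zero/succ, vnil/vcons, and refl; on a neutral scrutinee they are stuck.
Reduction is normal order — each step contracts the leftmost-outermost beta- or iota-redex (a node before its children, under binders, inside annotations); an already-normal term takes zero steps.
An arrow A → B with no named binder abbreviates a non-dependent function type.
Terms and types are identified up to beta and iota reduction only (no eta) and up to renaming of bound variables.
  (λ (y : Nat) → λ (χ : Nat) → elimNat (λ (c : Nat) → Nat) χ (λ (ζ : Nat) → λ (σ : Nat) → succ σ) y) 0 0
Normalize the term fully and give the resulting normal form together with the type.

reduced normal form:
  0
the term's type:
  Nat
observation: 3 normal-order steps normalize the term, beginning with a beta-redex.


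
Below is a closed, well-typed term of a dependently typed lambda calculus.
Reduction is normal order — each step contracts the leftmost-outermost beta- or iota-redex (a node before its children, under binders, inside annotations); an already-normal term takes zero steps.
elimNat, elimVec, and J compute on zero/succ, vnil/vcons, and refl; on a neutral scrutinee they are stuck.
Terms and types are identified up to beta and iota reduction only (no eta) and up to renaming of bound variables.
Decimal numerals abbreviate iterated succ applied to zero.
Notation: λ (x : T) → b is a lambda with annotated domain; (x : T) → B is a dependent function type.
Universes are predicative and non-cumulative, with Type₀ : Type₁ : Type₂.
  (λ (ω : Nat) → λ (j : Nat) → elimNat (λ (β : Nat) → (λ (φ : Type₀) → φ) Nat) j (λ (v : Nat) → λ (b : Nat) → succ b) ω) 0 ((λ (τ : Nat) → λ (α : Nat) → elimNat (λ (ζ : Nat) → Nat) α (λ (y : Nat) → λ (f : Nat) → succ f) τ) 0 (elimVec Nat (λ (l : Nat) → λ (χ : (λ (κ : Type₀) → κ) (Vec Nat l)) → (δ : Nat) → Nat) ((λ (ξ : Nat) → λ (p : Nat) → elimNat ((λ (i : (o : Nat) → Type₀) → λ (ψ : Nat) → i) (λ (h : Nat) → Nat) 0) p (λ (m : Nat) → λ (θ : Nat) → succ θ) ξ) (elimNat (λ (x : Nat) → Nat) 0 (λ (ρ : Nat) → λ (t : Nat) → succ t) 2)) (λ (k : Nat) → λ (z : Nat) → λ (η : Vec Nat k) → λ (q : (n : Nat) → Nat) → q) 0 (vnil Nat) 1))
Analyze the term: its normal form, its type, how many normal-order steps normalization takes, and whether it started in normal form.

resulting normal form:
  3
the term's type:
  Nat
steps to reach normal form (normal order): 25
already normal: no
first contracted redex: a beta-redex
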